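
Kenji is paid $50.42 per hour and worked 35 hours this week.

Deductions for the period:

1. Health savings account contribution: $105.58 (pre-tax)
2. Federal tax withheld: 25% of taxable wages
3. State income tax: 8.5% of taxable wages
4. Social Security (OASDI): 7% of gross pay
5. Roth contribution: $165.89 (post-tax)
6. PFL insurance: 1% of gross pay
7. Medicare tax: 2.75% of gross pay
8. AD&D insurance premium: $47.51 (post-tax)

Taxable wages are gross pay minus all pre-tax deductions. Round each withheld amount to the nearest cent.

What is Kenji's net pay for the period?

$700.20

Gross pay: 35 × $50.42 = $1764.70
Health savings account contribution: $105.58
Taxable wages = $1764.70 − $105.58 = $1659.12
State income tax: $1659.12 × 0.085 = $141.03
Federal tax withheld: $1659.12 × 0.25 = $414.78
Medicare tax: $1764.70 × 0.0275 = $48.53
PFL insurance: $1764.70 × 0.01 = $17.65
Social Security (OASDI): $1764.70 × 0.07 = $123.53
AD&D insurance premium: $47.51
Roth contribution: $165.89
Total deductions = $105.58 + $141.03 + $414.78 + $48.53 + $17.65 + $123.53 + $47.51 + $165.89 = $1064.50
Net pay = $1764.70 − $1064.50 = $700.20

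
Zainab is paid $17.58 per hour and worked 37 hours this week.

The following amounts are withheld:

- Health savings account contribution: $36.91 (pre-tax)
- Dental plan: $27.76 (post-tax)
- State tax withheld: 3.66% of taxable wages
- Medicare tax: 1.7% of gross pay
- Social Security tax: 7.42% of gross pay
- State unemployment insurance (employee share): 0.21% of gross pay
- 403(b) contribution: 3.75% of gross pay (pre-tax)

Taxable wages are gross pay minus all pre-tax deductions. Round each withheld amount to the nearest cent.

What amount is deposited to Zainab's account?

Gross pay: 37 × $17.58 = $650.46
Health savings account contribution: $36.91
403(b) contribution: $650.46 × 0.0375 = $24.39
Pre-tax total = $36.91 + $24.39 = $61.30
Taxable wages = $650.46 − $61.30 = $589.16
State tax withheld: $589.16 × 0.0366 = $21.56
State unemployment insurance (employee share): $650.46 × 0.0021 = $1.37
Medicare tax: $650.46 × 0.017 = $11.06
Social Security tax: $650.46 × 0.0742 = $48.26
Dental plan: $27.76
Total deductions = $36.91 + $24.39 + $21.56 + $1.37 + $11.06 + $48.26 + $27.76 = $171.31
Net pay = $650.46 − $171.31 = $479.15

$479.15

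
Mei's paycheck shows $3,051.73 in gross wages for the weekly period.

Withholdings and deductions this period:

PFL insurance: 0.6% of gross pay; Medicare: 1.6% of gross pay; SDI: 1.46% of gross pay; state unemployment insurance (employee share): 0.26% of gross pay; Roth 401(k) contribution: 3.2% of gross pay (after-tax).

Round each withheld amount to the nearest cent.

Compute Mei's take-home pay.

$2,834.44

PFL insurance: $3,051.73 × 0.006 = $18.31
Medicare: $3,051.73 × 0.016 = $48.83
State unemployment insurance (employee share): $3,051.73 × 0.0026 = $7.93
SDI: $3,051.73 × 0.0146 = $44.56
Roth 401(k) contribution: $3,051.73 × 0.032 = $97.66
Total deductions = $18.31 + $48.83 + $7.93 + $44.56 + $97.66 = $217.29
Net pay = $3,051.73 − $217.29 = $2,834.44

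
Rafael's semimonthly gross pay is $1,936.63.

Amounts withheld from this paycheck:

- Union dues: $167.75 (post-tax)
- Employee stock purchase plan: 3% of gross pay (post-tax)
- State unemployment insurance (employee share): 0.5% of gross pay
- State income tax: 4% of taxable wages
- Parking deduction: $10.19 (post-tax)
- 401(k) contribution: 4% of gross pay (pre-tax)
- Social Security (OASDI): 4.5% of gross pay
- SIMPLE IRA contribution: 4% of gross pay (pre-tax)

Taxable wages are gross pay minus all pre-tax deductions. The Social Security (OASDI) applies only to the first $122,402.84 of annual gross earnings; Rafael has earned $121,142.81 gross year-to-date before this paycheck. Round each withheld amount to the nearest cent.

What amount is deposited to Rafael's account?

$1,408.00

SIMPLE IRA contribution: $1,936.63 × 0.04 = $77.47
401(k) contribution: $1,936.63 × 0.04 = $77.47
Pre-tax total = $77.47 + $77.47 = $154.94
Taxable wages = $1,936.63 − $154.94 = $1,781.69
State income tax: $1,781.69 × 0.04 = $71.27
State unemployment insurance (employee share): $1,936.63 × 0.005 = $9.68
Social Security (OASDI): only $122,402.84 − $121,142.81 = $1,260.03 of this check is subject → $1,260.03 × 0.045 = $56.70
Employee stock purchase plan: $1,936.63 × 0.03 = $58.10
Union dues: $167.75
Parking deduction: $10.19
Total deductions = $77.47 + $77.47 + $71.27 + $9.68 + $56.70 + $58.10 + $167.75 + $10.19 = $528.63
Net pay = $1,936.63 − $528.63 = $1,408.00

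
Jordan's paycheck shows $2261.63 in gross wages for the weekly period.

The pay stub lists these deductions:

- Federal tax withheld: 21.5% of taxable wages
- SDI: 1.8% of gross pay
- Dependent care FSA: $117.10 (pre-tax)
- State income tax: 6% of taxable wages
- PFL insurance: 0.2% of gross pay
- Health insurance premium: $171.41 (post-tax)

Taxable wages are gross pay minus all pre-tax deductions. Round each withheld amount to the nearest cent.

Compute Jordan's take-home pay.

Dependent care FSA: $117.10
Taxable wages = $2261.63 − $117.10 = $2144.53
State income tax: $2144.53 × 0.06 = $128.67
Federal tax withheld: $2144.53 × 0.215 = $461.07
SDI: $2261.63 × 0.018 = $40.71
PFL insurance: $2261.63 × 0.002 = $4.52
Health insurance premium: $171.41
Total deductions = $117.10 + $128.67 + $461.07 + $40.71 + $4.52 + $171.41 = $923.48
Net pay = $2261.63 − $923.48 = $1338.15

$1338.15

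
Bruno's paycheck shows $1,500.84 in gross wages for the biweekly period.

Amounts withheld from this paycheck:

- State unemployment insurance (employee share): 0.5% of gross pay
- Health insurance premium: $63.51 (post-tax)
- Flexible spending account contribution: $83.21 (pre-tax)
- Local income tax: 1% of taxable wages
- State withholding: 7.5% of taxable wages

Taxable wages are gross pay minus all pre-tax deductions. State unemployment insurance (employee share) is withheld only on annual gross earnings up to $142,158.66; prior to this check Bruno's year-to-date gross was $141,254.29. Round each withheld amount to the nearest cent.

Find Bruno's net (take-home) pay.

$1,229.10

Flexible spending account contribution: $83.21
Taxable wages = $1,500.84 − $83.21 = $1,417.63
State withholding: $1,417.63 × 0.075 = $106.32
Local income tax: $1,417.63 × 0.01 = $14.18
State unemployment insurance (employee share): only $142,158.66 − $141,254.29 = $904.37 of this check is subject → $904.37 × 0.005 = $4.52
Health insurance premium: $63.51
Total deductions = $83.21 + $106.32 + $14.18 + $4.52 + $63.51 = $271.74
Net pay = $1,500.84 − $271.74 = $1,229.10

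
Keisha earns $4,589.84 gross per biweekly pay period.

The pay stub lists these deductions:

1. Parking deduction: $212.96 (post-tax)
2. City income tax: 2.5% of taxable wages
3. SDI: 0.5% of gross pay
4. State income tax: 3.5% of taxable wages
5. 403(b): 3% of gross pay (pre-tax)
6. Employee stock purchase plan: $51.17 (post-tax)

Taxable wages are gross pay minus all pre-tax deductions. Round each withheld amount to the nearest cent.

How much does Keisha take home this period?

$3,897.94

403(b): $4,589.84 × 0.03 = $137.70
Taxable wages = $4,589.84 − $137.70 = $4,452.14
City income tax: $4,452.14 × 0.025 = $111.30
State income tax: $4,452.14 × 0.035 = $155.82
SDI: $4,589.84 × 0.005 = $22.95
Parking deduction: $212.96
Employee stock purchase plan: $51.17
Total deductions = $137.70 + $111.30 + $155.82 + $22.95 + $212.96 + $51.17 = $691.90
Net pay = $4,589.84 − $691.90 = $3,897.94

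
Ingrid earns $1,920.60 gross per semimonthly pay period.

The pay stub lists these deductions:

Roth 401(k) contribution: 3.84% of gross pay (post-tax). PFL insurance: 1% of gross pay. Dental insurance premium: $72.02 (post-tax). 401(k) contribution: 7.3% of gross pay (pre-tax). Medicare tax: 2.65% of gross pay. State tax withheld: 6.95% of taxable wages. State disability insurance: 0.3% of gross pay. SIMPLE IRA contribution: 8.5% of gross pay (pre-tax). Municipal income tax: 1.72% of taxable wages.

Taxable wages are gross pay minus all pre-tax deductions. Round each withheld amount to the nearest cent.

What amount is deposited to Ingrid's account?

401(k) contribution: $1,920.60 × 0.073 = $140.20
SIMPLE IRA contribution: $1,920.60 × 0.085 = $163.25
Pre-tax total = $140.20 + $163.25 = $303.45
Taxable wages = $1,920.60 − $303.45 = $1,617.15
Municipal income tax: $1,617.15 × 0.0172 = $27.81
State tax withheld: $1,617.15 × 0.0695 = $112.39
Medicare tax: $1,920.60 × 0.0265 = $50.90
State disability insurance: $1,920.60 × 0.003 = $5.76
PFL insurance: $1,920.60 × 0.01 = $19.21
Roth 401(k) contribution: $1,920.60 × 0.0384 = $73.75
Dental insurance premium: $72.02
Total deductions = $140.20 + $163.25 + $27.81 + $112.39 + $50.90 + $5.76 + $19.21 + $73.75 + $72.02 = $665.29
Net pay = $1,920.60 − $665.29 = $1,255.31

$1,255.31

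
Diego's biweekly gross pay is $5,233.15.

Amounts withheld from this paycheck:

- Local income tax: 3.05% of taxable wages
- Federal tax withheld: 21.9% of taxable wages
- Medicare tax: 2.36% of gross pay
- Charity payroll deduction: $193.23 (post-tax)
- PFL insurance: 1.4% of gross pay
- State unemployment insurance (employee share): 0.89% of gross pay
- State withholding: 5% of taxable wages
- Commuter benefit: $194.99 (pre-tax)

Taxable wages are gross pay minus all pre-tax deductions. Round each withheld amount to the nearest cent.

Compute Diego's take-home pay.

Commuter benefit: $194.99
Taxable wages = $5,233.15 − $194.99 = $5,038.16
State withholding: $5,038.16 × 0.05 = $251.91
Local income tax: $5,038.16 × 0.0305 = $153.66
Federal tax withheld: $5,038.16 × 0.219 = $1,103.36
PFL insurance: $5,233.15 × 0.014 = $73.26
Medicare tax: $5,233.15 × 0.0236 = $123.50
State unemployment insurance (employee share): $5,233.15 × 0.0089 = $46.58
Charity payroll deduction: $193.23
Total deductions = $194.99 + $251.91 + $153.66 + $1,103.36 + $73.26 + $123.50 + $46.58 + $193.23 = $2,140.49
Net pay = $5,233.15 − $2,140.49 = $3,092.66

$3,092.66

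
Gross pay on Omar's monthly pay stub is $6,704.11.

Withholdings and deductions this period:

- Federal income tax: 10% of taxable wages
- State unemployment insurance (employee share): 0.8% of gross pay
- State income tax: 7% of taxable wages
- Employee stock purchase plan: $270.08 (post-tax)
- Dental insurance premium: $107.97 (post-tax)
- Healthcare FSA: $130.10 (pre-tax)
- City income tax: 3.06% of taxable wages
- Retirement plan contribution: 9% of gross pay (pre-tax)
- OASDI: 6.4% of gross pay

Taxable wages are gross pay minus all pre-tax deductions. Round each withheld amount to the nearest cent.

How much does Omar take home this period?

$3,912.20

Retirement plan contribution: $6,704.11 × 0.09 = $603.37
Healthcare FSA: $130.10
Pre-tax total = $603.37 + $130.10 = $733.47
Taxable wages = $6,704.11 − $733.47 = $5,970.64
State income tax: $5,970.64 × 0.07 = $417.94
City income tax: $5,970.64 × 0.0306 = $182.70
Federal income tax: $5,970.64 × 0.1 = $597.06
OASDI: $6,704.11 × 0.064 = $429.06
State unemployment insurance (employee share): $6,704.11 × 0.008 = $53.63
Dental insurance premium: $107.97
Employee stock purchase plan: $270.08
Total deductions = $603.37 + $130.10 + $417.94 + $182.70 + $597.06 + $429.06 + $53.63 + $107.97 + $270.08 = $2,791.91
Net pay = $6,704.11 − $2,791.91 = $3,912.20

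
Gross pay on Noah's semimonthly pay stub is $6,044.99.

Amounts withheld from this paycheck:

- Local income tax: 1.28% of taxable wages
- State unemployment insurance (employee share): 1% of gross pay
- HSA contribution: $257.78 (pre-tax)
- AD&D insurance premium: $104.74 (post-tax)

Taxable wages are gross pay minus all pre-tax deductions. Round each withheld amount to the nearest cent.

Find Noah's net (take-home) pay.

$5,547.94

HSA contribution: $257.78
Taxable wages = $6,044.99 − $257.78 = $5,787.21
Local income tax: $5,787.21 × 0.0128 = $74.08
State unemployment insurance (employee share): $6,044.99 × 0.01 = $60.45
AD&D insurance premium: $104.74
Total deductions = $257.78 + $74.08 + $60.45 + $104.74 = $497.05
Net pay = $6,044.99 − $497.05 = $5,547.94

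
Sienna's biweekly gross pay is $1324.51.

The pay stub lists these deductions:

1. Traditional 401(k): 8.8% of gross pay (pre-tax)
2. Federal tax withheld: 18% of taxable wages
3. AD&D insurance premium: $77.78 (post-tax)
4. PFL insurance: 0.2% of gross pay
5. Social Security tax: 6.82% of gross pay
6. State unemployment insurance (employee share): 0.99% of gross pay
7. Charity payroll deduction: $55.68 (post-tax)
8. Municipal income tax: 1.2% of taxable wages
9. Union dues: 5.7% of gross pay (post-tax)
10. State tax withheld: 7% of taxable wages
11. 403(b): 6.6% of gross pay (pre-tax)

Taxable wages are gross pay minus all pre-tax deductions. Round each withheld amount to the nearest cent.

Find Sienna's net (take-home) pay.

Traditional 401(k): $1324.51 × 0.088 = $116.56
403(b): $1324.51 × 0.066 = $87.42
Pre-tax total = $116.56 + $87.42 = $203.98
Taxable wages = $1324.51 − $203.98 = $1120.53
Municipal income tax: $1120.53 × 0.012 = $13.45
State tax withheld: $1120.53 × 0.07 = $78.44
Federal tax withheld: $1120.53 × 0.18 = $201.70
PFL insurance: $1324.51 × 0.002 = $2.65
State unemployment insurance (employee share): $1324.51 × 0.0099 = $13.11
Social Security tax: $1324.51 × 0.0682 = $90.33
AD&D insurance premium: $77.78
Union dues: $1324.51 × 0.057 = $75.50
Charity payroll deduction: $55.68
Total deductions = $116.56 + $87.42 + $13.45 + $78.44 + $201.70 + $2.65 + $13.11 + $90.33 + $77.78 + $75.50 + $55.68 = $812.62
Net pay = $1324.51 − $812.62 = $511.89

$511.89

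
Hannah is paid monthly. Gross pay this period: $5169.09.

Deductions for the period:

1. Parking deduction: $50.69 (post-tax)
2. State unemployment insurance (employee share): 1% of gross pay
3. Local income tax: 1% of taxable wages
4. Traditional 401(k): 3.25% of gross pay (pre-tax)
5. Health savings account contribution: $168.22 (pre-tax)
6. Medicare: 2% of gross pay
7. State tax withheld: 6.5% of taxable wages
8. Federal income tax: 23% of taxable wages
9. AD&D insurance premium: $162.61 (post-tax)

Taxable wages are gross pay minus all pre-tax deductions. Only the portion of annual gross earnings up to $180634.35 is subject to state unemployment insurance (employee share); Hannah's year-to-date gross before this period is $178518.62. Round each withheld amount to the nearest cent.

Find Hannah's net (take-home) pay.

$3021.00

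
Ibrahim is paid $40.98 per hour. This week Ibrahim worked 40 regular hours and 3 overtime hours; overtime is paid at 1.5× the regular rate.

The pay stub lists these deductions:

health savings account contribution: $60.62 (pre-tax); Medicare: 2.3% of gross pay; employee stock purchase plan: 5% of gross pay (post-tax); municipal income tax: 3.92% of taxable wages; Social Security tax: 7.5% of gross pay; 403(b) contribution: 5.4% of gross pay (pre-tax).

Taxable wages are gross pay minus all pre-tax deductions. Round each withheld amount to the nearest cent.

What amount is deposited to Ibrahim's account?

$1,329.38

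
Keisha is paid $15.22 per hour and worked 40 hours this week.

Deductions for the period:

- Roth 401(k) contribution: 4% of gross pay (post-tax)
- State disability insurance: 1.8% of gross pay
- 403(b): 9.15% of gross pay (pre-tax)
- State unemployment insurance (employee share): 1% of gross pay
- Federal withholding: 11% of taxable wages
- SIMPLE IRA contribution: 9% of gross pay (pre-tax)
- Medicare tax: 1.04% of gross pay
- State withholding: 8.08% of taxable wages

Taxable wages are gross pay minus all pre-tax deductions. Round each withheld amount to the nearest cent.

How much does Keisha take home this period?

$355.50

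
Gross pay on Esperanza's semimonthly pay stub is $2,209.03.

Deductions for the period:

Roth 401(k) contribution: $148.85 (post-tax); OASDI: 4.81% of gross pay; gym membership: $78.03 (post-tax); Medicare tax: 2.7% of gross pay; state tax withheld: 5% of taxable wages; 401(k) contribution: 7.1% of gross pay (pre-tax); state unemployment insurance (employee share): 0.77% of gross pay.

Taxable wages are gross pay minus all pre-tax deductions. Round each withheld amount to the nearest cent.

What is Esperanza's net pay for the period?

401(k) contribution: $2,209.03 × 0.071 = $156.84
Taxable wages = $2,209.03 − $156.84 = $2,052.19
State tax withheld: $2,052.19 × 0.05 = $102.61
OASDI: $2,209.03 × 0.0481 = $106.25
State unemployment insurance (employee share): $2,209.03 × 0.0077 = $17.01
Medicare tax: $2,209.03 × 0.027 = $59.64
Gym membership: $78.03
Roth 401(k) contribution: $148.85
Total deductions = $156.84 + $102.61 + $106.25 + $17.01 + $59.64 + $78.03 + $148.85 = $669.23
Net pay = $2,209.03 − $669.23 = $1,539.80

$1,539.80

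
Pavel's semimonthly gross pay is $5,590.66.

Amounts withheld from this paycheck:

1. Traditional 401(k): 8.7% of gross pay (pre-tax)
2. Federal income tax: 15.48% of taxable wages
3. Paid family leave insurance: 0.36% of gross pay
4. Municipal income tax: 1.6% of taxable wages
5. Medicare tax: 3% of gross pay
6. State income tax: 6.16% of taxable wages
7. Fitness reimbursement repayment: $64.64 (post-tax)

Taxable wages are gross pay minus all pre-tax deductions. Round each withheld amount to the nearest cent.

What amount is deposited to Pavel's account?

$3,665.55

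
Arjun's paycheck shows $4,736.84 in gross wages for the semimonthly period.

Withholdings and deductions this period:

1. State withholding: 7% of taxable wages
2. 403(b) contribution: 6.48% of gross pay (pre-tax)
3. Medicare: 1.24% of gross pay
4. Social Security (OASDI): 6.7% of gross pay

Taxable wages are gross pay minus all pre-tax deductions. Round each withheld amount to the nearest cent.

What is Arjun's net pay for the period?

403(b) contribution: $4,736.84 × 0.0648 = $306.95
Taxable wages = $4,736.84 − $306.95 = $4,429.89
State withholding: $4,429.89 × 0.07 = $310.09
Medicare: $4,736.84 × 0.0124 = $58.74
Social Security (OASDI): $4,736.84 × 0.067 = $317.37
Total deductions = $306.95 + $310.09 + $58.74 + $317.37 = $993.15
Net pay = $4,736.84 − $993.15 = $3,743.69

$3,743.69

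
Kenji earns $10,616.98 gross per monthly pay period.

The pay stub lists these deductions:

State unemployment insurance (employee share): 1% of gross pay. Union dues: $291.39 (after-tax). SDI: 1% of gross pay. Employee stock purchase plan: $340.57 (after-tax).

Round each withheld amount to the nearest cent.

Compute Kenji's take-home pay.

$9,772.68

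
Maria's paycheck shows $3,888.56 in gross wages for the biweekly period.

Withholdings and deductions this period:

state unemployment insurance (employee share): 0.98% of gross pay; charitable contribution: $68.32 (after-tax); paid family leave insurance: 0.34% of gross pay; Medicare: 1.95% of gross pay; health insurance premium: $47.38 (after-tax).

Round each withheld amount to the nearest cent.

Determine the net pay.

$3,645.70

Medicare: $3,888.56 × 0.0195 = $75.83
Paid family leave insurance: $3,888.56 × 0.0034 = $13.22
State unemployment insurance (employee share): $3,888.56 × 0.0098 = $38.11
Charitable contribution: $68.32
Health insurance premium: $47.38
Total deductions = $75.83 + $13.22 + $38.11 + $68.32 + $47.38 = $242.86
Net pay = $3,888.56 − $242.86 = $3,645.70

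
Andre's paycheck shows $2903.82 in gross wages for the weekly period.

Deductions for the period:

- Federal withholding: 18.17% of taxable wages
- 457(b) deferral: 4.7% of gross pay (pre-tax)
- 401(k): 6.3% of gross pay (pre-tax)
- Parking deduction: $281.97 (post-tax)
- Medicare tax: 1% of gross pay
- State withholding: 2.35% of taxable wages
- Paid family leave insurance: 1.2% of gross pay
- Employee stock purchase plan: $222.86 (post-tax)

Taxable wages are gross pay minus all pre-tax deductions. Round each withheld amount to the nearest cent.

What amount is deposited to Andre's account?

$1485.36

457(b) deferral: $2903.82 × 0.047 = $136.48
401(k): $2903.82 × 0.063 = $182.94
Pre-tax total = $136.48 + $182.94 = $319.42
Taxable wages = $2903.82 − $319.42 = $2584.40
Federal withholding: $2584.40 × 0.1817 = $469.59
State withholding: $2584.40 × 0.0235 = $60.73
Paid family leave insurance: $2903.82 × 0.012 = $34.85
Medicare tax: $2903.82 × 0.01 = $29.04
Employee stock purchase plan: $222.86
Parking deduction: $281.97
Total deductions = $136.48 + $182.94 + $469.59 + $60.73 + $34.85 + $29.04 + $222.86 + $281.97 = $1418.46
Net pay = $2903.82 − $1418.46 = $1485.36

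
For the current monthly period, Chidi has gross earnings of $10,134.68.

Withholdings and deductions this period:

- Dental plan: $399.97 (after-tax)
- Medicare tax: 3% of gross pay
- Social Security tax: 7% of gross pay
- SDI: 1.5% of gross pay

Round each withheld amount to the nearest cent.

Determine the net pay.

$8,569.22

Social Security tax: $10,134.68 × 0.07 = $709.43
SDI: $10,134.68 × 0.015 = $152.02
Medicare tax: $10,134.68 × 0.03 = $304.04
Dental plan: $399.97
Total deductions = $709.43 + $152.02 + $304.04 + $399.97 = $1,565.46
Net pay = $10,134.68 − $1,565.46 = $8,569.22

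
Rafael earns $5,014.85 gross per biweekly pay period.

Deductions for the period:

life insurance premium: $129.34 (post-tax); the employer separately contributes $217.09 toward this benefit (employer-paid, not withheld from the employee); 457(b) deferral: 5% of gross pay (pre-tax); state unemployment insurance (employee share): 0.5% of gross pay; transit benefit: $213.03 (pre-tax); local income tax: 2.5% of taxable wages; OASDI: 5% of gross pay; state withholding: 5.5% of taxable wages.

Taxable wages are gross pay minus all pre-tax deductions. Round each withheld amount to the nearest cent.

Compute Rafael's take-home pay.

$3,781.84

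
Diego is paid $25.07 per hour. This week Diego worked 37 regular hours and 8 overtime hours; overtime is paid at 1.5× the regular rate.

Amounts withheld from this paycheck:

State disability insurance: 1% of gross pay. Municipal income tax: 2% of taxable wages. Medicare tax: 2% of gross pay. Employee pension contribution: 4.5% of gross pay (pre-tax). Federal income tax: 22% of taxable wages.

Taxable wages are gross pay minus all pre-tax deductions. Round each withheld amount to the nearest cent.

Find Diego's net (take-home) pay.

Regular pay: 37 × $25.07 = $927.59
Overtime pay: 8 × $25.07 × 1.5 = $300.84
Gross pay = $927.59 + $300.84 = $1,228.43
Employee pension contribution: $1,228.43 × 0.045 = $55.28
Taxable wages = $1,228.43 − $55.28 = $1,173.15
Federal income tax: $1,173.15 × 0.22 = $258.09
Municipal income tax: $1,173.15 × 0.02 = $23.46
Medicare tax: $1,228.43 × 0.02 = $24.57
State disability insurance: $1,228.43 × 0.01 = $12.28
Total deductions = $55.28 + $258.09 + $23.46 + $24.57 + $12.28 = $373.68
Net pay = $1,228.43 − $373.68 = $854.75

$854.75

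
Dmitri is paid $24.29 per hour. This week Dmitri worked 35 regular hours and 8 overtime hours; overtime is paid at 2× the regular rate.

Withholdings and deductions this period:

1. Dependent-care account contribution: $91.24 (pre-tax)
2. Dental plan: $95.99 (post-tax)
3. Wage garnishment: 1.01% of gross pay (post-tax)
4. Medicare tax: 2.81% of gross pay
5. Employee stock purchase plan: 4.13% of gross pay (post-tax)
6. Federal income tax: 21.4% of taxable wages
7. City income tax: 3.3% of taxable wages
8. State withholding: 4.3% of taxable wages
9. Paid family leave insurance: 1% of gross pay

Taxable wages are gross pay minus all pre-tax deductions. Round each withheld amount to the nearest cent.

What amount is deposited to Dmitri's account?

$607.90

Regular pay: 35 × $24.29 = $850.15
Overtime pay: 8 × $24.29 × 2 = $388.64
Gross pay = $850.15 + $388.64 = $1,238.79
Dependent-care account contribution: $91.24
Taxable wages = $1,238.79 − $91.24 = $1,147.55
State withholding: $1,147.55 × 0.043 = $49.34
Federal income tax: $1,147.55 × 0.214 = $245.58
City income tax: $1,147.55 × 0.033 = $37.87
Medicare tax: $1,238.79 × 0.0281 = $34.81
Paid family leave insurance: $1,238.79 × 0.01 = $12.39
Wage garnishment: $1,238.79 × 0.0101 = $12.51
Dental plan: $95.99
Employee stock purchase plan: $1,238.79 × 0.0413 = $51.16
Total deductions = $91.24 + $49.34 + $245.58 + $37.87 + $34.81 + $12.39 + $12.51 + $95.99 + $51.16 = $630.89
Net pay = $1,238.79 − $630.89 = $607.90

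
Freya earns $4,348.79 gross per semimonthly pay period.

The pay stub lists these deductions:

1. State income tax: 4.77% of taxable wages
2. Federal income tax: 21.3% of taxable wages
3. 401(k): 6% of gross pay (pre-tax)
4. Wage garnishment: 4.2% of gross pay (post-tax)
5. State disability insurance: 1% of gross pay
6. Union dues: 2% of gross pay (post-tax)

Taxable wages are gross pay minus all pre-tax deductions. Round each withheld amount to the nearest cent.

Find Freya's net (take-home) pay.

$2,709.04

401(k): $4,348.79 × 0.06 = $260.93
Taxable wages = $4,348.79 − $260.93 = $4,087.86
State income tax: $4,087.86 × 0.0477 = $194.99
Federal income tax: $4,087.86 × 0.213 = $870.71
State disability insurance: $4,348.79 × 0.01 = $43.49
Union dues: $4,348.79 × 0.02 = $86.98
Wage garnishment: $4,348.79 × 0.042 = $182.65
Total deductions = $260.93 + $194.99 + $870.71 + $43.49 + $86.98 + $182.65 = $1,639.75
Net pay = $4,348.79 − $1,639.75 = $2,709.04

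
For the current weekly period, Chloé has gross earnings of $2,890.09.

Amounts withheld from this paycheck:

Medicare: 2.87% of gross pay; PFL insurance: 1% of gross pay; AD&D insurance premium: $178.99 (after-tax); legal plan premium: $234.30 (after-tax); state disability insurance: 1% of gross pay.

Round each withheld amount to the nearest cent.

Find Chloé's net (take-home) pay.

State disability insurance: $2,890.09 × 0.01 = $28.90
Medicare: $2,890.09 × 0.0287 = $82.95
PFL insurance: $2,890.09 × 0.01 = $28.90
Legal plan premium: $234.30
AD&D insurance premium: $178.99
Total deductions = $28.90 + $82.95 + $28.90 + $234.30 + $178.99 = $554.04
Net pay = $2,890.09 − $554.04 = $2,336.05

$2,336.05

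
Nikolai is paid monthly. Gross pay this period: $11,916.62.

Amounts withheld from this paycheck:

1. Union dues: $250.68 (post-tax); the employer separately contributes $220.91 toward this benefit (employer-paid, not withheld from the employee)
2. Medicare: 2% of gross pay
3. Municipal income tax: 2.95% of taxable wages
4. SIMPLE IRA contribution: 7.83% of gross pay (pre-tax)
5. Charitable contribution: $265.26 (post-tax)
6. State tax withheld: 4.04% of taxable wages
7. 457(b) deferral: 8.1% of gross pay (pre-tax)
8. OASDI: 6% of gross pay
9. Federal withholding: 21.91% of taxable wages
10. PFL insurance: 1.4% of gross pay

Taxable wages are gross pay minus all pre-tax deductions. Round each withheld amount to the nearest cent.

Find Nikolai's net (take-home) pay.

SIMPLE IRA contribution: $11,916.62 × 0.0783 = $933.07
457(b) deferral: $11,916.62 × 0.081 = $965.25
Pre-tax total = $933.07 + $965.25 = $1,898.32
Taxable wages = $11,916.62 − $1,898.32 = $10,018.30
State tax withheld: $10,018.30 × 0.0404 = $404.74
Municipal income tax: $10,018.30 × 0.0295 = $295.54
Federal withholding: $10,018.30 × 0.2191 = $2,195.01
OASDI: $11,916.62 × 0.06 = $715.00
Medicare: $11,916.62 × 0.02 = $238.33
PFL insurance: $11,916.62 × 0.014 = $166.83
Union dues: $250.68
Charitable contribution: $265.26
(Employer's $220.91 toward union dues is not withheld from the employee.)
Total deductions = $933.07 + $965.25 + $404.74 + $295.54 + $2,195.01 + $715.00 + $238.33 + $166.83 + $250.68 + $265.26 = $6,429.71
Net pay = $11,916.62 − $6,429.71 = $5,486.91

$5,486.91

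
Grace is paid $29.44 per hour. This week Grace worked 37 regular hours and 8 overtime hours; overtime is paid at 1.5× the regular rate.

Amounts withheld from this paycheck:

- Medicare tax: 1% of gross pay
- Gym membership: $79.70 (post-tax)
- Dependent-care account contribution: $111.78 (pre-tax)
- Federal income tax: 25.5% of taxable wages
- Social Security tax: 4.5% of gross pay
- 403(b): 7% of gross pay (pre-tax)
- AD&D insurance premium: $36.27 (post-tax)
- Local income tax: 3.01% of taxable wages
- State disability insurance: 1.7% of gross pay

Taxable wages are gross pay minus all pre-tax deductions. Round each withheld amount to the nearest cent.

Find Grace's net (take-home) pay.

$659.34

Regular pay: 37 × $29.44 = $1089.28
Overtime pay: 8 × $29.44 × 1.5 = $353.28
Gross pay = $1089.28 + $353.28 = $1442.56
403(b): $1442.56 × 0.07 = $100.98
Dependent-care account contribution: $111.78
Pre-tax total = $100.98 + $111.78 = $212.76
Taxable wages = $1442.56 − $212.76 = $1229.80
Local income tax: $1229.80 × 0.0301 = $37.02
Federal income tax: $1229.80 × 0.255 = $313.60
Social Security tax: $1442.56 × 0.045 = $64.92
Medicare tax: $1442.56 × 0.01 = $14.43
State disability insurance: $1442.56 × 0.017 = $24.52
AD&D insurance premium: $36.27
Gym membership: $79.70
Total deductions = $100.98 + $111.78 + $37.02 + $313.60 + $64.92 + $14.43 + $24.52 + $36.27 + $79.70 = $783.22
Net pay = $1442.56 − $783.22 = $659.34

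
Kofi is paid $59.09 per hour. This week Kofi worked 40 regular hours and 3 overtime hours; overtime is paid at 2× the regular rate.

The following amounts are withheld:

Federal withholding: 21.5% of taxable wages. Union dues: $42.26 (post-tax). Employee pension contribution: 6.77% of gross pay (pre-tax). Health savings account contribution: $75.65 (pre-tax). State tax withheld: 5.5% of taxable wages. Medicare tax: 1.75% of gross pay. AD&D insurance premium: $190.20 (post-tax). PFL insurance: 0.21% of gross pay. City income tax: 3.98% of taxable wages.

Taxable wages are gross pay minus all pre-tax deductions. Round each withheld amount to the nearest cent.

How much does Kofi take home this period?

Regular pay: 40 × $59.09 = $2363.60
Overtime pay: 3 × $59.09 × 2 = $354.54
Gross pay = $2363.60 + $354.54 = $2718.14
Health savings account contribution: $75.65
Employee pension contribution: $2718.14 × 0.0677 = $184.02
Pre-tax total = $75.65 + $184.02 = $259.67
Taxable wages = $2718.14 − $259.67 = $2458.47
State tax withheld: $2458.47 × 0.055 = $135.22
City income tax: $2458.47 × 0.0398 = $97.85
Federal withholding: $2458.47 × 0.215 = $528.57
PFL insurance: $2718.14 × 0.0021 = $5.71
Medicare tax: $2718.14 × 0.0175 = $47.57
AD&D insurance premium: $190.20
Union dues: $42.26
Total deductions = $75.65 + $184.02 + $135.22 + $97.85 + $528.57 + $5.71 + $47.57 + $190.20 + $42.26 = $1307.05
Net pay = $2718.14 − $1307.05 = $1411.09

$1411.09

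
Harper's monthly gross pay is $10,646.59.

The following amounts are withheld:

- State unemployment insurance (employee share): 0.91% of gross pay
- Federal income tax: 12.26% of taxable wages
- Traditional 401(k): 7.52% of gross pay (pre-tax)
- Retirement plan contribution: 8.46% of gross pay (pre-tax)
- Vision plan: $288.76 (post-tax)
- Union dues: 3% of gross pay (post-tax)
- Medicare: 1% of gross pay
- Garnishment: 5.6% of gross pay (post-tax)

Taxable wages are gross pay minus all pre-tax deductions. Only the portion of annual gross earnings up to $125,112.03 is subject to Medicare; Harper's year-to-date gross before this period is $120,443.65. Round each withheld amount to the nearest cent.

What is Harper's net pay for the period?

$6,500.65

Traditional 401(k): $10,646.59 × 0.0752 = $800.62
Retirement plan contribution: $10,646.59 × 0.0846 = $900.70
Pre-tax total = $800.62 + $900.70 = $1,701.32
Taxable wages = $10,646.59 − $1,701.32 = $8,945.27
Federal income tax: $8,945.27 × 0.1226 = $1,096.69
State unemployment insurance (employee share): $10,646.59 × 0.0091 = $96.88
Medicare: only $125,112.03 − $120,443.65 = $4,668.38 of this check is subject → $4,668.38 × 0.01 = $46.68
Union dues: $10,646.59 × 0.03 = $319.40
Vision plan: $288.76
Garnishment: $10,646.59 × 0.056 = $596.21
Total deductions = $800.62 + $900.70 + $1,096.69 + $96.88 + $46.68 + $319.40 + $288.76 + $596.21 = $4,145.94
Net pay = $10,646.59 − $4,145.94 = $6,500.65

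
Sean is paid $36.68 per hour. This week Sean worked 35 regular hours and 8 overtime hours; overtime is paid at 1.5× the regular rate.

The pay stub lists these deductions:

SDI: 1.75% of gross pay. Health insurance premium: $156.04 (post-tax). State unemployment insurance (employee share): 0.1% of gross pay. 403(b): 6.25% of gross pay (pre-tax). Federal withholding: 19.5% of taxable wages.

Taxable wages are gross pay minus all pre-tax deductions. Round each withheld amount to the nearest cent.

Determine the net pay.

Regular pay: 35 × $36.68 = $1,283.80
Overtime pay: 8 × $36.68 × 1.5 = $440.16
Gross pay = $1,283.80 + $440.16 = $1,723.96
403(b): $1,723.96 × 0.0625 = $107.75
Taxable wages = $1,723.96 − $107.75 = $1,616.21
Federal withholding: $1,616.21 × 0.195 = $315.16
State unemployment insurance (employee share): $1,723.96 × 0.001 = $1.72
SDI: $1,723.96 × 0.0175 = $30.17
Health insurance premium: $156.04
Total deductions = $107.75 + $315.16 + $1.72 + $30.17 + $156.04 = $610.84
Net pay = $1,723.96 − $610.84 = $1,113.12

$1,113.12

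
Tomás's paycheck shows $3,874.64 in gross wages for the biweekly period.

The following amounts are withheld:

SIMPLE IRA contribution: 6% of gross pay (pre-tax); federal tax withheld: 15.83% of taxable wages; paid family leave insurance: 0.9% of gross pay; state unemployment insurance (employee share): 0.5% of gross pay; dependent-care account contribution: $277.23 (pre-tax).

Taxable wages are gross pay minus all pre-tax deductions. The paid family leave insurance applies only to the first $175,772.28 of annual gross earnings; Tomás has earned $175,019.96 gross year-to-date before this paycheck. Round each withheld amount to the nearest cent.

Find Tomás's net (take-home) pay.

Dependent-care account contribution: $277.23
SIMPLE IRA contribution: $3,874.64 × 0.06 = $232.48
Pre-tax total = $277.23 + $232.48 = $509.71
Taxable wages = $3,874.64 − $509.71 = $3,364.93
Federal tax withheld: $3,364.93 × 0.1583 = $532.67
Paid family leave insurance: only $175,772.28 − $175,019.96 = $752.32 of this check is subject → $752.32 × 0.009 = $6.77
State unemployment insurance (employee share): $3,874.64 × 0.005 = $19.37
Total deductions = $277.23 + $232.48 + $532.67 + $6.77 + $19.37 = $1,068.52
Net pay = $3,874.64 − $1,068.52 = $2,806.12

$2,806.12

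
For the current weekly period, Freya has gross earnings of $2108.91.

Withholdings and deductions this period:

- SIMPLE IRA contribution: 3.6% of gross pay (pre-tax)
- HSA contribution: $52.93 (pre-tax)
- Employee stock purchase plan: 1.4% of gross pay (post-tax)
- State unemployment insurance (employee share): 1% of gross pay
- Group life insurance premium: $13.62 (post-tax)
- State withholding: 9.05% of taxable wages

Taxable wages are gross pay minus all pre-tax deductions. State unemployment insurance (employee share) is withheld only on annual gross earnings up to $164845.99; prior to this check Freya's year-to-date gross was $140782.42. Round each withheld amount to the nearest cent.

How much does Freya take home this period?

HSA contribution: $52.93
SIMPLE IRA contribution: $2108.91 × 0.036 = $75.92
Pre-tax total = $52.93 + $75.92 = $128.85
Taxable wages = $2108.91 − $128.85 = $1980.06
State withholding: $1980.06 × 0.0905 = $179.20
State unemployment insurance (employee share): cap not yet reached, full $2108.91 is subject → $2108.91 × 0.01 = $21.09
Employee stock purchase plan: $2108.91 × 0.014 = $29.52
Group life insurance premium: $13.62
Total deductions = $52.93 + $75.92 + $179.20 + $21.09 + $29.52 + $13.62 = $372.28
Net pay = $2108.91 − $372.28 = $1736.63

$1736.63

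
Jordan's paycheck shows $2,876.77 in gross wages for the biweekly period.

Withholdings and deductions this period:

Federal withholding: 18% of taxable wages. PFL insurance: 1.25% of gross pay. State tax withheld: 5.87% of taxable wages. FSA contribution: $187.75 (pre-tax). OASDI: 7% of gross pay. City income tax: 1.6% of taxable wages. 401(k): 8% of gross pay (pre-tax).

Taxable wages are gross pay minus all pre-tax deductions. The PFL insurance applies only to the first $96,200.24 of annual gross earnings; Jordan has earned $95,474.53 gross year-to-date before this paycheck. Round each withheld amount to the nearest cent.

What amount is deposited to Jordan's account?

FSA contribution: $187.75
401(k): $2,876.77 × 0.08 = $230.14
Pre-tax total = $187.75 + $230.14 = $417.89
Taxable wages = $2,876.77 − $417.89 = $2,458.88
Federal withholding: $2,458.88 × 0.18 = $442.60
State tax withheld: $2,458.88 × 0.0587 = $144.34
City income tax: $2,458.88 × 0.016 = $39.34
PFL insurance: only $96,200.24 − $95,474.53 = $725.71 of this check is subject → $725.71 × 0.0125 = $9.07
OASDI: $2,876.77 × 0.07 = $201.37
Total deductions = $187.75 + $230.14 + $442.60 + $144.34 + $39.34 + $9.07 + $201.37 = $1,254.61
Net pay = $2,876.77 − $1,254.61 = $1,622.16

$1,622.16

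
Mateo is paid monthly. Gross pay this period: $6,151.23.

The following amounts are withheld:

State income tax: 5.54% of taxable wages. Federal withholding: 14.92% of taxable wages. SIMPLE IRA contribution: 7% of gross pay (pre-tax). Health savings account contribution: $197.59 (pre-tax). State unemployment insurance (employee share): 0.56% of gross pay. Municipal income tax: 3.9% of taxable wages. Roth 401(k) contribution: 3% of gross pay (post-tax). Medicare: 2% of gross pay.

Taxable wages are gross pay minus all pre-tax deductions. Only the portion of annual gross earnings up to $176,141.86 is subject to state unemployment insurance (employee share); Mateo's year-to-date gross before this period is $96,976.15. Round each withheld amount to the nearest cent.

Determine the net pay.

SIMPLE IRA contribution: $6,151.23 × 0.07 = $430.59
Health savings account contribution: $197.59
Pre-tax total = $430.59 + $197.59 = $628.18
Taxable wages = $6,151.23 − $628.18 = $5,523.05
State income tax: $5,523.05 × 0.0554 = $305.98
Federal withholding: $5,523.05 × 0.1492 = $824.04
Municipal income tax: $5,523.05 × 0.039 = $215.40
Medicare: $6,151.23 × 0.02 = $123.02
State unemployment insurance (employee share): cap not yet reached, full $6,151.23 is subject → $6,151.23 × 0.0056 = $34.45
Roth 401(k) contribution: $6,151.23 × 0.03 = $184.54
Total deductions = $430.59 + $197.59 + $305.98 + $824.04 + $215.40 + $123.02 + $34.45 + $184.54 = $2,315.61
Net pay = $6,151.23 − $2,315.61 = $3,835.62

$3,835.62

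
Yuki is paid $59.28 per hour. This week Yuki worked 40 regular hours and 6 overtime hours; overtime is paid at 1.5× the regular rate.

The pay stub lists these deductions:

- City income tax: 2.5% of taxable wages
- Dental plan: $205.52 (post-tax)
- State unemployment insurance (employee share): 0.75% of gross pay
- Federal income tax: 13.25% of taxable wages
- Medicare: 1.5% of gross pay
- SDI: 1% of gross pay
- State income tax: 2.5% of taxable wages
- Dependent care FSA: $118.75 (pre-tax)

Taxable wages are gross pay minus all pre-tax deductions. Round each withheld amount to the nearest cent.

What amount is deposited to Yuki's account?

Regular pay: 40 × $59.28 = $2,371.20
Overtime pay: 6 × $59.28 × 1.5 = $533.52
Gross pay = $2,371.20 + $533.52 = $2,904.72
Dependent care FSA: $118.75
Taxable wages = $2,904.72 − $118.75 = $2,785.97
Federal income tax: $2,785.97 × 0.1325 = $369.14
State income tax: $2,785.97 × 0.025 = $69.65
City income tax: $2,785.97 × 0.025 = $69.65
State unemployment insurance (employee share): $2,904.72 × 0.0075 = $21.79
SDI: $2,904.72 × 0.01 = $29.05
Medicare: $2,904.72 × 0.015 = $43.57
Dental plan: $205.52
Total deductions = $118.75 + $369.14 + $69.65 + $69.65 + $21.79 + $29.05 + $43.57 + $205.52 = $927.12
Net pay = $2,904.72 − $927.12 = $1,977.60

$1,977.60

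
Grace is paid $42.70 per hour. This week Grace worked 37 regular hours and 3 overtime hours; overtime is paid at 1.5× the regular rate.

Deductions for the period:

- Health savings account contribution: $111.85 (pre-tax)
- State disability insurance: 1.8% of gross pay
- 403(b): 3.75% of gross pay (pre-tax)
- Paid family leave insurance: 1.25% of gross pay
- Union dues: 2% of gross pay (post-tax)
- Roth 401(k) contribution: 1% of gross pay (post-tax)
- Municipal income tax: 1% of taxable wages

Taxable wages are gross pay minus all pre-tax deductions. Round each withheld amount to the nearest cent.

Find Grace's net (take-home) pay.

Regular pay: 37 × $42.70 = $1,579.90
Overtime pay: 3 × $42.70 × 1.5 = $192.15
Gross pay = $1,579.90 + $192.15 = $1,772.05
Health savings account contribution: $111.85
403(b): $1,772.05 × 0.0375 = $66.45
Pre-tax total = $111.85 + $66.45 = $178.30
Taxable wages = $1,772.05 − $178.30 = $1,593.75
Municipal income tax: $1,593.75 × 0.01 = $15.94
Paid family leave insurance: $1,772.05 × 0.0125 = $22.15
State disability insurance: $1,772.05 × 0.018 = $31.90
Union dues: $1,772.05 × 0.02 = $35.44
Roth 401(k) contribution: $1,772.05 × 0.01 = $17.72
Total deductions = $111.85 + $66.45 + $15.94 + $22.15 + $31.90 + $35.44 + $17.72 = $301.45
Net pay = $1,772.05 − $301.45 = $1,470.60

$1,470.60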